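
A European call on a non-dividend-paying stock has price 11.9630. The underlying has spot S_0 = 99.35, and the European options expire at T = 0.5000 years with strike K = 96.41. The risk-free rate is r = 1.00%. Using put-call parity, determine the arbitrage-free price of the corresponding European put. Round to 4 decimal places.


Answer: Put price = 8.5422

Derivation:
Put-call parity: C - P = S_0 * exp(-qT) - K * exp(-rT).
S_0 * exp(-qT) = 99.3500 * 1.00000000 = 99.35000000
K * exp(-rT) = 96.4100 * 0.99501248 = 95.92915312
P = C - S*exp(-qT) + K*exp(-rT)
P = 11.9630 - 99.35000000 + 95.92915312 = 8.5422


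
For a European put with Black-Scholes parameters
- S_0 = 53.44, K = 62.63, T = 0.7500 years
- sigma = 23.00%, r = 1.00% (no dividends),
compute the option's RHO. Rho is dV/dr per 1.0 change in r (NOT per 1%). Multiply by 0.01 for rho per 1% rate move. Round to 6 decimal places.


Answer: Rho = -37.517335

Derivation:
d1 = -0.6594211989; d2 = -0.8586070418
phi(d1) = 0.3209863462; exp(-qT) = 1.0000000000; exp(-rT) = 0.9925280548
N(-d2) = 0.8047213241
Rho = -K*T*exp(-rT)*N(-d2) = -62.6300 * 0.7500 * 0.9925280548 * 0.8047213241 = -37.517335


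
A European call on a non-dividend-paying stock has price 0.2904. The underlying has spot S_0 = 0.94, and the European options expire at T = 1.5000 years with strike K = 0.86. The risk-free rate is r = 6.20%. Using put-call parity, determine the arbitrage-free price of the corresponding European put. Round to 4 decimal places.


Answer: Put price = 0.1340

Derivation:
Put-call parity: C - P = S_0 * exp(-qT) - K * exp(-rT).
S_0 * exp(-qT) = 0.9400 * 1.00000000 = 0.94000000
K * exp(-rT) = 0.8600 * 0.91119350 = 0.78362641
P = C - S*exp(-qT) + K*exp(-rT)
P = 0.2904 - 0.94000000 + 0.78362641 = 0.1340


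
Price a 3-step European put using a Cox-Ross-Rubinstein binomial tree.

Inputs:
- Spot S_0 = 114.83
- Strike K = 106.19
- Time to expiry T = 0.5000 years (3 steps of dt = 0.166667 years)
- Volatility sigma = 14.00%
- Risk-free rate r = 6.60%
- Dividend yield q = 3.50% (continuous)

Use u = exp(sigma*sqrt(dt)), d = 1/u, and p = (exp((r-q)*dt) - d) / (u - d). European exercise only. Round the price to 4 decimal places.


dt = T/N = 0.166667
u = exp(sigma*sqrt(dt)) = 1.058820; d = 1/u = 0.944448
p = (exp((r-q)*dt) - d) / (u - d) = 0.531006
Discount per step: exp(-r*dt) = 0.989060
Stock lattice S(k, i) with i counting down-moves:
  k=0: S(0,0) = 114.8300
  k=1: S(1,0) = 121.5843; S(1,1) = 108.4510
  k=2: S(2,0) = 128.7358; S(2,1) = 114.8300; S(2,2) = 102.4263
  k=3: S(3,0) = 136.3080; S(3,1) = 121.5843; S(3,2) = 108.4510; S(3,3) = 96.7363
Terminal payoffs V(N, i) = max(K - S_T, 0):
  V(3,0) = 0.000000; V(3,1) = 0.000000; V(3,2) = 0.000000; V(3,3) = 9.453722
Backward induction: V(k, i) = exp(-r*dt) * [p * V(k+1, i) + (1-p) * V(k+1, i+1)].
  V(2,0) = exp(-r*dt) * [p*0.000000 + (1-p)*0.000000] = 0.000000
  V(2,1) = exp(-r*dt) * [p*0.000000 + (1-p)*0.000000] = 0.000000
  V(2,2) = exp(-r*dt) * [p*0.000000 + (1-p)*9.453722] = 4.385231
  V(1,0) = exp(-r*dt) * [p*0.000000 + (1-p)*0.000000] = 0.000000
  V(1,1) = exp(-r*dt) * [p*0.000000 + (1-p)*4.385231] = 2.034146
  V(0,0) = exp(-r*dt) * [p*0.000000 + (1-p)*2.034146] = 0.943565

Answer: Price = V(0,0) = 0.9436


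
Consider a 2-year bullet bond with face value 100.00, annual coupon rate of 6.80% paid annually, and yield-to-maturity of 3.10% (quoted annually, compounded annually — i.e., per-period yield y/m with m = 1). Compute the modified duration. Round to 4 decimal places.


Coupon per period c = face * coupon_rate / m = 6.800000
Periods per year m = 1; per-period yield y/m = 0.031000
Number of cashflows N = 2
Cashflows (t years, CF_t, discount factor 1/(1+y/m)^(m*t), PV):
  t = 1.0000: CF_t = 6.800000, DF = 0.969932, PV = 6.595538
  t = 2.0000: CF_t = 106.800000, DF = 0.940768, PV = 100.474053
Price P = sum_t PV_t = 107.069591
First compute Macaulay numerator sum_t t * PV_t:
  t * PV_t at t = 1.0000: 6.595538
  t * PV_t at t = 2.0000: 200.948106
Macaulay duration D = 207.543645 / 107.069591 = 1.938400
Modified duration = D / (1 + y/m) = 1.938400 / (1 + 0.031000) = 1.880116

Answer: Modified duration = 1.8801


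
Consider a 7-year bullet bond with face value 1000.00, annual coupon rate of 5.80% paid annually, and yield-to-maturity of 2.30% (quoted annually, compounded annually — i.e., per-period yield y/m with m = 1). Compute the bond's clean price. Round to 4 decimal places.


Coupon per period c = face * coupon_rate / m = 58.000000
Periods per year m = 1; per-period yield y/m = 0.023000
Number of cashflows N = 7
Cashflows (t years, CF_t, discount factor 1/(1+y/m)^(m*t), PV):
  t = 1.0000: CF_t = 58.000000, DF = 0.977517, PV = 56.695992
  t = 2.0000: CF_t = 58.000000, DF = 0.955540, PV = 55.421302
  t = 3.0000: CF_t = 58.000000, DF = 0.934056, PV = 54.175271
  t = 4.0000: CF_t = 58.000000, DF = 0.913056, PV = 52.957254
  t = 5.0000: CF_t = 58.000000, DF = 0.892528, PV = 51.766622
  t = 6.0000: CF_t = 58.000000, DF = 0.872461, PV = 50.602758
  t = 7.0000: CF_t = 1058.000000, DF = 0.852846, PV = 902.310958
Price P = sum_t PV_t = 1223.930158

Answer: Price = 1223.9302


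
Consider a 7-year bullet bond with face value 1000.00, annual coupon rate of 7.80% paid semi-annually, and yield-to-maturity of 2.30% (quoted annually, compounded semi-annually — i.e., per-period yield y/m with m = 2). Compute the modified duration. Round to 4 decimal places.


Answer: Modified duration = 5.6957

Derivation:
Coupon per period c = face * coupon_rate / m = 39.000000
Periods per year m = 2; per-period yield y/m = 0.011500
Number of cashflows N = 14
Cashflows (t years, CF_t, discount factor 1/(1+y/m)^(m*t), PV):
  t = 0.5000: CF_t = 39.000000, DF = 0.988631, PV = 38.556599
  t = 1.0000: CF_t = 39.000000, DF = 0.977391, PV = 38.118239
  t = 1.5000: CF_t = 39.000000, DF = 0.966279, PV = 37.684863
  t = 2.0000: CF_t = 39.000000, DF = 0.955293, PV = 37.256415
  t = 2.5000: CF_t = 39.000000, DF = 0.944432, PV = 36.832837
  t = 3.0000: CF_t = 39.000000, DF = 0.933694, PV = 36.414075
  t = 3.5000: CF_t = 39.000000, DF = 0.923079, PV = 36.000074
  t = 4.0000: CF_t = 39.000000, DF = 0.912584, PV = 35.590780
  t = 4.5000: CF_t = 39.000000, DF = 0.902209, PV = 35.186140
  t = 5.0000: CF_t = 39.000000, DF = 0.891951, PV = 34.786100
  t = 5.5000: CF_t = 39.000000, DF = 0.881810, PV = 34.390608
  t = 6.0000: CF_t = 39.000000, DF = 0.871785, PV = 33.999612
  t = 6.5000: CF_t = 39.000000, DF = 0.861873, PV = 33.613062
  t = 7.0000: CF_t = 1039.000000, DF = 0.852075, PV = 885.305430
Price P = sum_t PV_t = 1353.734834
First compute Macaulay numerator sum_t t * PV_t:
  t * PV_t at t = 0.5000: 19.278300
  t * PV_t at t = 1.0000: 38.118239
  t * PV_t at t = 1.5000: 56.527295
  t * PV_t at t = 2.0000: 74.512829
  t * PV_t at t = 2.5000: 92.082093
  t * PV_t at t = 3.0000: 109.242226
  t * PV_t at t = 3.5000: 126.000260
  t * PV_t at t = 4.0000: 142.363121
  t * PV_t at t = 4.5000: 158.337629
  t * PV_t at t = 5.0000: 173.930498
  t * PV_t at t = 5.5000: 189.148342
  t * PV_t at t = 6.0000: 203.997672
  t * PV_t at t = 6.5000: 218.484902
  t * PV_t at t = 7.0000: 6197.138011
Macaulay duration D = 7799.161417 / 1353.734834 = 5.761218
Modified duration = D / (1 + y/m) = 5.761218 / (1 + 0.011500) = 5.695717


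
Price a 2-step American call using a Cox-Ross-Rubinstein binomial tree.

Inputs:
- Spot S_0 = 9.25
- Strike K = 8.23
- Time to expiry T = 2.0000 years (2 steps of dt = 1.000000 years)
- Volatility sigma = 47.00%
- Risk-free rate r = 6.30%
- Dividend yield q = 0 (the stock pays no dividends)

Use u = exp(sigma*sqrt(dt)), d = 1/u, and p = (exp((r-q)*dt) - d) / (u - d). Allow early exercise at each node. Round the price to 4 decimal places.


dt = T/N = 1.000000
u = exp(sigma*sqrt(dt)) = 1.599994; d = 1/u = 0.625002
p = (exp((r-q)*dt) - d) / (u - d) = 0.451311
Discount per step: exp(-r*dt) = 0.938943
Stock lattice S(k, i) with i counting down-moves:
  k=0: S(0,0) = 9.2500
  k=1: S(1,0) = 14.7999; S(1,1) = 5.7813
  k=2: S(2,0) = 23.6798; S(2,1) = 9.2500; S(2,2) = 3.6133
Terminal payoffs V(N, i) = max(S_T - K, 0):
  V(2,0) = 15.449828; V(2,1) = 1.020000; V(2,2) = 0.000000
Backward induction: V(k, i) = exp(-r*dt) * [p * V(k+1, i) + (1-p) * V(k+1, i+1)]; then take max(V_cont, immediate exercise) for American.
  V(1,0) = exp(-r*dt) * [p*15.449828 + (1-p)*1.020000] = 7.072441; exercise = 6.569946; V(1,0) = max -> 7.072441
  V(1,1) = exp(-r*dt) * [p*1.020000 + (1-p)*0.000000] = 0.432231; exercise = 0.000000; V(1,1) = max -> 0.432231
  V(0,0) = exp(-r*dt) * [p*7.072441 + (1-p)*0.432231] = 3.219666; exercise = 1.020000; V(0,0) = max -> 3.219666

Answer: Price = V(0,0) = 3.2197


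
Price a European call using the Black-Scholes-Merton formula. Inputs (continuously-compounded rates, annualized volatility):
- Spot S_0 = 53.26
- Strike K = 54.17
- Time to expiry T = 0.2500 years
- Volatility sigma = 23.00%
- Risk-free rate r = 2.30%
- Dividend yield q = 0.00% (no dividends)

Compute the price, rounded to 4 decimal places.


Answer: Price = 2.1678

Derivation:
d1 = (ln(S/K) + (r - q + 0.5*sigma^2) * T) / (sigma * sqrt(T)) = -0.03981886
d2 = d1 - sigma * sqrt(T) = -0.15481886
exp(-rT) = 0.99426650; exp(-qT) = 1.00000000
C = S_0 * exp(-qT) * N(d1) - K * exp(-rT) * N(d2)
N(d1) = 0.48411877; N(d2) = 0.43848206
C = 53.2600 * 1.00000000 * 0.48411877 - 54.1700 * 0.99426650 * 0.43848206 = 2.1678


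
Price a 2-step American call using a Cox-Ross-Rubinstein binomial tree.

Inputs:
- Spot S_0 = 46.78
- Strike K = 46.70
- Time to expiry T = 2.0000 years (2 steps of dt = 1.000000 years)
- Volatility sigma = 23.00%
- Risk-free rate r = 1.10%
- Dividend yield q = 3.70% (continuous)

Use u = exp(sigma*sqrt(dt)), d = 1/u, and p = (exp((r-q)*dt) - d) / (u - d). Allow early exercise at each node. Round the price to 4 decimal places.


dt = T/N = 1.000000
u = exp(sigma*sqrt(dt)) = 1.258600; d = 1/u = 0.794534
p = (exp((r-q)*dt) - d) / (u - d) = 0.387448
Discount per step: exp(-r*dt) = 0.989060
Stock lattice S(k, i) with i counting down-moves:
  k=0: S(0,0) = 46.7800
  k=1: S(1,0) = 58.8773; S(1,1) = 37.1683
  k=2: S(2,0) = 74.1030; S(2,1) = 46.7800; S(2,2) = 29.5314
Terminal payoffs V(N, i) = max(S_T - K, 0):
  V(2,0) = 27.402981; V(2,1) = 0.080000; V(2,2) = 0.000000
Backward induction: V(k, i) = exp(-r*dt) * [p * V(k+1, i) + (1-p) * V(k+1, i+1)]; then take max(V_cont, immediate exercise) for American.
  V(1,0) = exp(-r*dt) * [p*27.402981 + (1-p)*0.080000] = 10.549542; exercise = 12.177308; V(1,0) = max -> 12.177308
  V(1,1) = exp(-r*dt) * [p*0.080000 + (1-p)*0.000000] = 0.030657; exercise = 0.000000; V(1,1) = max -> 0.030657
  V(0,0) = exp(-r*dt) * [p*12.177308 + (1-p)*0.030657] = 4.685030; exercise = 0.080000; V(0,0) = max -> 4.685030

Answer: Price = V(0,0) = 4.6850


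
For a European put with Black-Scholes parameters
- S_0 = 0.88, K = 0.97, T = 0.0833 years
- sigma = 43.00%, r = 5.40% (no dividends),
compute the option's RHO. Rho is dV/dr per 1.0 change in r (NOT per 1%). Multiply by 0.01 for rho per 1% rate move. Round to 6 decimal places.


Answer: Rho = -0.063639

Derivation:
d1 = -0.6863103828; d2 = -0.8104158621
phi(d1) = 0.3152310226; exp(-qT) = 1.0000000000; exp(-rT) = 0.9955119017
N(-d2) = 0.7911493978
Rho = -K*T*exp(-rT)*N(-d2) = -0.9700 * 0.0833 * 0.9955119017 * 0.7911493978 = -0.063639


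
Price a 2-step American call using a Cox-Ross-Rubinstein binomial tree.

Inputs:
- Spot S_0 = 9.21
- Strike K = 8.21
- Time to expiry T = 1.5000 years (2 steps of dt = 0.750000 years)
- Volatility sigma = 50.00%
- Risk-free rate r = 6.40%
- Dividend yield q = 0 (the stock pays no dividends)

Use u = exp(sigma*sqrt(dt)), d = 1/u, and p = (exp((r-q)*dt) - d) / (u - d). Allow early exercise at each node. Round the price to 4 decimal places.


dt = T/N = 0.750000
u = exp(sigma*sqrt(dt)) = 1.541896; d = 1/u = 0.648552
p = (exp((r-q)*dt) - d) / (u - d) = 0.448448
Discount per step: exp(-r*dt) = 0.953134
Stock lattice S(k, i) with i counting down-moves:
  k=0: S(0,0) = 9.2100
  k=1: S(1,0) = 14.2009; S(1,1) = 5.9732
  k=2: S(2,0) = 21.8962; S(2,1) = 9.2100; S(2,2) = 3.8739
Terminal payoffs V(N, i) = max(S_T - K, 0):
  V(2,0) = 13.686247; V(2,1) = 1.000000; V(2,2) = 0.000000
Backward induction: V(k, i) = exp(-r*dt) * [p * V(k+1, i) + (1-p) * V(k+1, i+1)]; then take max(V_cont, immediate exercise) for American.
  V(1,0) = exp(-r*dt) * [p*13.686247 + (1-p)*1.000000] = 6.375632; exercise = 5.990860; V(1,0) = max -> 6.375632
  V(1,1) = exp(-r*dt) * [p*1.000000 + (1-p)*0.000000] = 0.427431; exercise = 0.000000; V(1,1) = max -> 0.427431
  V(0,0) = exp(-r*dt) * [p*6.375632 + (1-p)*0.427431] = 2.949846; exercise = 1.000000; V(0,0) = max -> 2.949846

Answer: Price = V(0,0) = 2.9498


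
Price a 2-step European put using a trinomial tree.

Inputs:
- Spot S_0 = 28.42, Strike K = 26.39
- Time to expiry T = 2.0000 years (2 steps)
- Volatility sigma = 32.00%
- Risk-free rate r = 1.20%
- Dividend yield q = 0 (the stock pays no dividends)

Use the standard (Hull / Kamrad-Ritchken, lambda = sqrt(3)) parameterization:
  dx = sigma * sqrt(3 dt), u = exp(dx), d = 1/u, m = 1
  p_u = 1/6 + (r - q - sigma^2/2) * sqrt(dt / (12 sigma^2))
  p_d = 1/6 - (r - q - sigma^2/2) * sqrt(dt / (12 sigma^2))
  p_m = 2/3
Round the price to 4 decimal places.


Answer: Price = V(0,0) = 3.3242

Derivation:
dt = T/N = 1.000000; dx = sigma*sqrt(3*dt) = 0.554256
u = exp(dx) = 1.740646; d = 1/u = 0.574499
p_u = 0.131304, p_m = 0.666667, p_d = 0.202029
Discount per step: exp(-r*dt) = 0.988072
Stock lattice S(k, j) with j the centered position index:
  k=0: S(0,+0) = 28.4200
  k=1: S(1,-1) = 16.3273; S(1,+0) = 28.4200; S(1,+1) = 49.4692
  k=2: S(2,-2) = 9.3800; S(2,-1) = 16.3273; S(2,+0) = 28.4200; S(2,+1) = 49.4692; S(2,+2) = 86.1083
Terminal payoffs V(N, j) = max(K - S_T, 0):
  V(2,-2) = 17.009992; V(2,-1) = 10.062728; V(2,+0) = 0.000000; V(2,+1) = 0.000000; V(2,+2) = 0.000000
Backward induction: V(k, j) = exp(-r*dt) * [p_u * V(k+1, j+1) + p_m * V(k+1, j) + p_d * V(k+1, j-1)]
  V(1,-1) = exp(-r*dt) * [p_u*0.000000 + p_m*10.062728 + p_d*17.009992] = 10.023991
  V(1,+0) = exp(-r*dt) * [p_u*0.000000 + p_m*0.000000 + p_d*10.062728] = 2.008717
  V(1,+1) = exp(-r*dt) * [p_u*0.000000 + p_m*0.000000 + p_d*0.000000] = 0.000000
  V(0,+0) = exp(-r*dt) * [p_u*0.000000 + p_m*2.008717 + p_d*10.023991] = 3.324155


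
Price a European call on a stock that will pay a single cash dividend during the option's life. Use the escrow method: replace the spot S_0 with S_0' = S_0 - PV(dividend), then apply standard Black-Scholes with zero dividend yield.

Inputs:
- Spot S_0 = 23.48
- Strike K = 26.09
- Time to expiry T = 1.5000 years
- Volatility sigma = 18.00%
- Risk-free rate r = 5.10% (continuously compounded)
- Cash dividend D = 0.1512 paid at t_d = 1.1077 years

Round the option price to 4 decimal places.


PV(D) = D * exp(-r * t_d) = 0.1512 * 0.94507338 = 0.14289510
S_0' = S_0 - PV(D) = 23.4800 - 0.14289510 = 23.33710490
d1 = (ln(S_0'/K) + (r + sigma^2/2)*T) / (sigma*sqrt(T)) = -0.04857030
d2 = d1 - sigma*sqrt(T) = -0.26902437
exp(-rT) = 0.92635291
N(d1) = 0.48063087; N(d2) = 0.39395546
C = S_0' * N(d1) - K * exp(-rT) * N(d2) = 23.33710490 * 0.48063087 - 26.0900 * 0.92635291 * 0.39395546 = 1.6952

Answer: Price = 1.6952


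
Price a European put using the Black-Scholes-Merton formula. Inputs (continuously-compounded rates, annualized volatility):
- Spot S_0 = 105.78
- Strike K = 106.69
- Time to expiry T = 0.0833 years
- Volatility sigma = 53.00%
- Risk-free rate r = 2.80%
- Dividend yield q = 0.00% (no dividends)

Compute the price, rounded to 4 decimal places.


Answer: Price = 6.8052

Derivation:
d1 = (ln(S/K) + (r - q + 0.5*sigma^2) * T) / (sigma * sqrt(T)) = 0.03573261
d2 = d1 - sigma * sqrt(T) = -0.11723461
exp(-rT) = 0.99767032; exp(-qT) = 1.00000000
P = K * exp(-rT) * N(-d2) - S_0 * exp(-qT) * N(-d1)
N(-d1) = 0.48574779; N(-d2) = 0.54666293
P = 106.6900 * 0.99767032 * 0.54666293 - 105.7800 * 1.00000000 * 0.48574779 = 6.8052


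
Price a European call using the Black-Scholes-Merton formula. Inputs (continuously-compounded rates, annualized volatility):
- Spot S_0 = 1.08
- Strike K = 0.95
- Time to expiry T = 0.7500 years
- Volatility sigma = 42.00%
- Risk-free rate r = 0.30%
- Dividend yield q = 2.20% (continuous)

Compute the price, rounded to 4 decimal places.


d1 = (ln(S/K) + (r - q + 0.5*sigma^2) * T) / (sigma * sqrt(T)) = 0.49529597
d2 = d1 - sigma * sqrt(T) = 0.13156530
exp(-rT) = 0.99775253; exp(-qT) = 0.98363538
C = S_0 * exp(-qT) * N(d1) - K * exp(-rT) * N(d2)
N(d1) = 0.68980439; N(d2) = 0.55233593
C = 1.0800 * 0.98363538 * 0.68980439 - 0.9500 * 0.99775253 * 0.55233593 = 0.2093

Answer: Price = 0.2093


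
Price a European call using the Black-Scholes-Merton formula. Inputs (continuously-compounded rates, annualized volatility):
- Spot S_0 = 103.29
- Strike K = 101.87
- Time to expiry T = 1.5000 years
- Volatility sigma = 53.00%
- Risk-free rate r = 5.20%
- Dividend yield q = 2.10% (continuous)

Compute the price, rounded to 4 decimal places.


d1 = (ln(S/K) + (r - q + 0.5*sigma^2) * T) / (sigma * sqrt(T)) = 0.41751949
d2 = d1 - sigma * sqrt(T) = -0.23159529
exp(-rT) = 0.92496443; exp(-qT) = 0.96899096
C = S_0 * exp(-qT) * N(d1) - K * exp(-rT) * N(d2)
N(d1) = 0.66185077; N(d2) = 0.40842618
C = 103.2900 * 0.96899096 * 0.66185077 - 101.8700 * 0.92496443 * 0.40842618 = 27.7583

Answer: Price = 27.7583


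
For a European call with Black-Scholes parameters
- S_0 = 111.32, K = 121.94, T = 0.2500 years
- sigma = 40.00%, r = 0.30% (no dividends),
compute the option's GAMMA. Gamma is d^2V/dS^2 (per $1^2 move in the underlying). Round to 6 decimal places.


d1 = -0.3518509191; d2 = -0.5518509191
phi(d1) = 0.3749966945; exp(-qT) = 1.0000000000; exp(-rT) = 0.9992502812
Gamma = exp(-qT) * phi(d1) / (S * sigma * sqrt(T)) = 1.0000000000 * 0.3749966945 / (111.3200 * 0.4000 * 0.5000000000) = 0.016843

Answer: Gamma = 0.016843


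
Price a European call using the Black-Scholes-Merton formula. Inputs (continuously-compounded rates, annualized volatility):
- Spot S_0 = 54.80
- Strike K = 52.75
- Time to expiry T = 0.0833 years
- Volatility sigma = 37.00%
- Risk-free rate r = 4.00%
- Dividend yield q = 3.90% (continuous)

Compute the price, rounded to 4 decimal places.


Answer: Price = 3.4506

Derivation:
d1 = (ln(S/K) + (r - q + 0.5*sigma^2) * T) / (sigma * sqrt(T)) = 0.41120189
d2 = d1 - sigma * sqrt(T) = 0.30441345
exp(-rT) = 0.99667354; exp(-qT) = 0.99675657
C = S_0 * exp(-qT) * N(d1) - K * exp(-rT) * N(d2)
N(d1) = 0.65953775; N(d2) = 0.61959354
C = 54.8000 * 0.99675657 * 0.65953775 - 52.7500 * 0.99667354 * 0.61959354 = 3.4506


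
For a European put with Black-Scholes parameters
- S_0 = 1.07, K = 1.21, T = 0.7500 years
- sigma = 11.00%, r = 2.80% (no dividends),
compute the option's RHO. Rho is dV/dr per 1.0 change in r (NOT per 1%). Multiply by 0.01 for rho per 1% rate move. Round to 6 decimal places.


Answer: Rho = -0.771524

Derivation:
d1 = -1.0226889914; d2 = -1.1179517858
phi(d1) = 0.2364815895; exp(-qT) = 1.0000000000; exp(-rT) = 0.9792189646
N(-d2) = 0.8682062071
Rho = -K*T*exp(-rT)*N(-d2) = -1.2100 * 0.7500 * 0.9792189646 * 0.8682062071 = -0.771524


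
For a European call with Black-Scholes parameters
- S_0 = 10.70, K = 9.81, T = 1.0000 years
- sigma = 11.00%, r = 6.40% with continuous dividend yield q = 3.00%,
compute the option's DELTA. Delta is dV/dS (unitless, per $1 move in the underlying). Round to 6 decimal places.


Answer: Delta = 0.849780

Derivation:
d1 = 1.1535587990; d2 = 1.0435587990
phi(d1) = 0.2050938736; exp(-qT) = 0.9704455335; exp(-rT) = 0.9380049995
N(d1) = 0.8756594509
Delta = exp(-qT) * N(d1) = 0.9704455335 * 0.8756594509 = 0.849780


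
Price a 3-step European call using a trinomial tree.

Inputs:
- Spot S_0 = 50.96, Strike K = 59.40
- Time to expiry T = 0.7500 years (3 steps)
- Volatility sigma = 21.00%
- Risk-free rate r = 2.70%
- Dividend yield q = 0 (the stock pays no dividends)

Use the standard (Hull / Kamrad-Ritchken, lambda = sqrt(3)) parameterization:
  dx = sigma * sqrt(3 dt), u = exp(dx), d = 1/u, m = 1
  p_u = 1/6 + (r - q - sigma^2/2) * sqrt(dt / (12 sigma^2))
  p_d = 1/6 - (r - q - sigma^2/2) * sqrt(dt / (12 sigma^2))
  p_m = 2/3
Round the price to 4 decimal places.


Answer: Price = V(0,0) = 1.3334

Derivation:
dt = T/N = 0.250000; dx = sigma*sqrt(3*dt) = 0.181865
u = exp(dx) = 1.199453; d = 1/u = 0.833714
p_u = 0.170069, p_m = 0.666667, p_d = 0.163264
Discount per step: exp(-r*dt) = 0.993273
Stock lattice S(k, j) with j the centered position index:
  k=0: S(0,+0) = 50.9600
  k=1: S(1,-1) = 42.4860; S(1,+0) = 50.9600; S(1,+1) = 61.1241
  k=2: S(2,-2) = 35.4212; S(2,-1) = 42.4860; S(2,+0) = 50.9600; S(2,+1) = 61.1241; S(2,+2) = 73.3155
  k=3: S(3,-3) = 29.5311; S(3,-2) = 35.4212; S(3,-1) = 42.4860; S(3,+0) = 50.9600; S(3,+1) = 61.1241; S(3,+2) = 73.3155; S(3,+3) = 87.9384
Terminal payoffs V(N, j) = max(S_T - K, 0):
  V(3,-3) = 0.000000; V(3,-2) = 0.000000; V(3,-1) = 0.000000; V(3,+0) = 0.000000; V(3,+1) = 1.724107; V(3,+2) = 13.915473; V(3,+3) = 28.538439
Backward induction: V(k, j) = exp(-r*dt) * [p_u * V(k+1, j+1) + p_m * V(k+1, j) + p_d * V(k+1, j-1)]
  V(2,-2) = exp(-r*dt) * [p_u*0.000000 + p_m*0.000000 + p_d*0.000000] = 0.000000
  V(2,-1) = exp(-r*dt) * [p_u*0.000000 + p_m*0.000000 + p_d*0.000000] = 0.000000
  V(2,+0) = exp(-r*dt) * [p_u*1.724107 + p_m*0.000000 + p_d*0.000000] = 0.291245
  V(2,+1) = exp(-r*dt) * [p_u*13.915473 + p_m*1.724107 + p_d*0.000000] = 3.492341
  V(2,+2) = exp(-r*dt) * [p_u*28.538439 + p_m*13.915473 + p_d*1.724107] = 14.315016
  V(1,-1) = exp(-r*dt) * [p_u*0.291245 + p_m*0.000000 + p_d*0.000000] = 0.049198
  V(1,+0) = exp(-r*dt) * [p_u*3.492341 + p_m*0.291245 + p_d*0.000000] = 0.782800
  V(1,+1) = exp(-r*dt) * [p_u*14.315016 + p_m*3.492341 + p_d*0.291245] = 4.777956
  V(0,+0) = exp(-r*dt) * [p_u*4.777956 + p_m*0.782800 + p_d*0.049198] = 1.333450


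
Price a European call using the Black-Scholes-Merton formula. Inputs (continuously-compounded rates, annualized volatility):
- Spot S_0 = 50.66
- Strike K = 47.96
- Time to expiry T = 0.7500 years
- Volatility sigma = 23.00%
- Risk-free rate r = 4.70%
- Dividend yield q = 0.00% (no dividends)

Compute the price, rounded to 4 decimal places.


d1 = (ln(S/K) + (r - q + 0.5*sigma^2) * T) / (sigma * sqrt(T)) = 0.55152923
d2 = d1 - sigma * sqrt(T) = 0.35234339
exp(-rT) = 0.96536405; exp(-qT) = 1.00000000
C = S_0 * exp(-qT) * N(d1) - K * exp(-rT) * N(d2)
N(d1) = 0.70936453; N(d2) = 0.63770962
C = 50.6600 * 1.00000000 * 0.70936453 - 47.9600 * 0.96536405 * 0.63770962 = 6.4112

Answer: Price = 6.4112


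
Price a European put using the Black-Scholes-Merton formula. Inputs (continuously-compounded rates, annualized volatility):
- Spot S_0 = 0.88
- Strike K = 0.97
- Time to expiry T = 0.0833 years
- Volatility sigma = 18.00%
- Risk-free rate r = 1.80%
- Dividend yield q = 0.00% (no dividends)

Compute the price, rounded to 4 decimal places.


Answer: Price = 0.0892

Derivation:
d1 = (ln(S/K) + (r - q + 0.5*sigma^2) * T) / (sigma * sqrt(T)) = -1.81950426
d2 = d1 - sigma * sqrt(T) = -1.87145539
exp(-rT) = 0.99850172; exp(-qT) = 1.00000000
P = K * exp(-rT) * N(-d2) - S_0 * exp(-qT) * N(-d1)
N(-d1) = 0.96558273; N(-d2) = 0.96935901
P = 0.9700 * 0.99850172 * 0.96935901 - 0.8800 * 1.00000000 * 0.96558273 = 0.0892


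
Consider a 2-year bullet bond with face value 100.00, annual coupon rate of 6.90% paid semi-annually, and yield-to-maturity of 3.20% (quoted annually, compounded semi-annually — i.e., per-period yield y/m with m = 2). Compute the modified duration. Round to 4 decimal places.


Answer: Modified duration = 1.8759

Derivation:
Coupon per period c = face * coupon_rate / m = 3.450000
Periods per year m = 2; per-period yield y/m = 0.016000
Number of cashflows N = 4
Cashflows (t years, CF_t, discount factor 1/(1+y/m)^(m*t), PV):
  t = 0.5000: CF_t = 3.450000, DF = 0.984252, PV = 3.395669
  t = 1.0000: CF_t = 3.450000, DF = 0.968752, PV = 3.342194
  t = 1.5000: CF_t = 3.450000, DF = 0.953496, PV = 3.289561
  t = 2.0000: CF_t = 103.450000, DF = 0.938480, PV = 97.085789
Price P = sum_t PV_t = 107.113213
First compute Macaulay numerator sum_t t * PV_t:
  t * PV_t at t = 0.5000: 1.697835
  t * PV_t at t = 1.0000: 3.342194
  t * PV_t at t = 1.5000: 4.934342
  t * PV_t at t = 2.0000: 194.171577
Macaulay duration D = 204.145948 / 107.113213 = 1.905889
Modified duration = D / (1 + y/m) = 1.905889 / (1 + 0.016000) = 1.875875


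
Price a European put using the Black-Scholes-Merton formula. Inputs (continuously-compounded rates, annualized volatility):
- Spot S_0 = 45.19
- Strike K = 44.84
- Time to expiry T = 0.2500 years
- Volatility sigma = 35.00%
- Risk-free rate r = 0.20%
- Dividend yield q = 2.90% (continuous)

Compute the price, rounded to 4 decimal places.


d1 = (ln(S/K) + (r - q + 0.5*sigma^2) * T) / (sigma * sqrt(T)) = 0.09335843
d2 = d1 - sigma * sqrt(T) = -0.08164157
exp(-rT) = 0.99950012; exp(-qT) = 0.99277622
P = K * exp(-rT) * N(-d2) - S_0 * exp(-qT) * N(-d1)
N(-d1) = 0.46280941; N(-d2) = 0.53253413
P = 44.8400 * 0.99950012 * 0.53253413 - 45.1900 * 0.99277622 * 0.46280941 = 3.1036

Answer: Price = 3.1036


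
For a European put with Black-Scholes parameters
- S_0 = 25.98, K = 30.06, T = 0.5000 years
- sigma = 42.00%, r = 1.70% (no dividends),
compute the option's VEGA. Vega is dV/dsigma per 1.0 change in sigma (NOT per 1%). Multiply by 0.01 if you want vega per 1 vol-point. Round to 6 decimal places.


d1 = -0.3140509480; d2 = -0.6110357961
phi(d1) = 0.3797460526; exp(-qT) = 1.0000000000; exp(-rT) = 0.9915360229
Vega = S * exp(-qT) * phi(d1) * sqrt(T) = 25.9800 * 1.0000000000 * 0.3797460526 * 0.7071067812 = 6.976176

Answer: Vega = 6.976176


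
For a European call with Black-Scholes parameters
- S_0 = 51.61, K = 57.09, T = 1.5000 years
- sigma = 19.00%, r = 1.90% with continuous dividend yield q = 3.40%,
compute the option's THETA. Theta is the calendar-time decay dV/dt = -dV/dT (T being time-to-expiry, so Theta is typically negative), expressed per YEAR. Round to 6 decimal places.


Answer: Theta = -1.099957

Derivation:
d1 = -0.4140003706; d2 = -0.6467018961
phi(d1) = 0.3661776479; exp(-qT) = 0.9502786705; exp(-rT) = 0.9719022941
Theta = -S*exp(-qT)*phi(d1)*sigma/(2*sqrt(T)) - r*K*exp(-rT)*N(d2) + q*S*exp(-qT)*N(d1)
N(d1) = 0.3394369177; N(d2) = 0.2589124478; sqrt(T) = 1.2247448714
Term 1 = -51.6100 * 0.9502786705 * 0.3661776479 * 0.1900 / (2 * 1.2247448714) = -1.3930113242
Term 2 = -0.0190 * 57.0900 * 0.9719022941 * 0.2589124478 = -0.2729538233
Term 3 = 0.0340 * 51.6100 * 0.9502786705 * 0.3394369177 = 0.5660083428
Theta = -1.3930113242 + (-0.2729538233) + (0.5660083428) = -1.099957


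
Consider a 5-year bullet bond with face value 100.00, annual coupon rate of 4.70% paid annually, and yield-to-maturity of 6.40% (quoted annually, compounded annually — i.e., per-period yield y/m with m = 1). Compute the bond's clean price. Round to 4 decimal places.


Coupon per period c = face * coupon_rate / m = 4.700000
Periods per year m = 1; per-period yield y/m = 0.064000
Number of cashflows N = 5
Cashflows (t years, CF_t, discount factor 1/(1+y/m)^(m*t), PV):
  t = 1.0000: CF_t = 4.700000, DF = 0.939850, PV = 4.417293
  t = 2.0000: CF_t = 4.700000, DF = 0.883317, PV = 4.151591
  t = 3.0000: CF_t = 4.700000, DF = 0.830185, PV = 3.901872
  t = 4.0000: CF_t = 4.700000, DF = 0.780249, PV = 3.667173
  t = 5.0000: CF_t = 104.700000, DF = 0.733317, PV = 76.778309
Price P = sum_t PV_t = 92.916238

Answer: Price = 92.9162


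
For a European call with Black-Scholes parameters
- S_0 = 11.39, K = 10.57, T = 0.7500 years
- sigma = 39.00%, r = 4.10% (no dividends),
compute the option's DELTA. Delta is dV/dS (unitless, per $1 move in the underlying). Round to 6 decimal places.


d1 = 0.4811355206; d2 = 0.1433856132
phi(d1) = 0.3553385692; exp(-qT) = 1.0000000000; exp(-rT) = 0.9697179723
N(d1) = 0.6847899079
Delta = exp(-qT) * N(d1) = 1.0000000000 * 0.6847899079 = 0.684790

Answer: Delta = 0.684790


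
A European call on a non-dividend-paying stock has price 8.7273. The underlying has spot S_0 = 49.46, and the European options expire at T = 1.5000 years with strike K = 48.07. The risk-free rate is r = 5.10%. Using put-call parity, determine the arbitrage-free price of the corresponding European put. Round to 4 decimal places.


Put-call parity: C - P = S_0 * exp(-qT) - K * exp(-rT).
S_0 * exp(-qT) = 49.4600 * 1.00000000 = 49.46000000
K * exp(-rT) = 48.0700 * 0.92635291 = 44.52978459
P = C - S*exp(-qT) + K*exp(-rT)
P = 8.7273 - 49.46000000 + 44.52978459 = 3.7971

Answer: Put price = 3.7971


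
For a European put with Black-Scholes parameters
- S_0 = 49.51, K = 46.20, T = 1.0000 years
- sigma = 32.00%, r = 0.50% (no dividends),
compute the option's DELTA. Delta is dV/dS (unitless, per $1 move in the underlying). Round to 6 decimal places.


Answer: Delta = -0.347581

Derivation:
d1 = 0.3918589728; d2 = 0.0718589728
phi(d1) = 0.3694590905; exp(-qT) = 1.0000000000; exp(-rT) = 0.9950124792
N(-d1) = 0.3475812093
Delta = -exp(-qT) * N(-d1) = -1.0000000000 * 0.3475812093 = -0.347581


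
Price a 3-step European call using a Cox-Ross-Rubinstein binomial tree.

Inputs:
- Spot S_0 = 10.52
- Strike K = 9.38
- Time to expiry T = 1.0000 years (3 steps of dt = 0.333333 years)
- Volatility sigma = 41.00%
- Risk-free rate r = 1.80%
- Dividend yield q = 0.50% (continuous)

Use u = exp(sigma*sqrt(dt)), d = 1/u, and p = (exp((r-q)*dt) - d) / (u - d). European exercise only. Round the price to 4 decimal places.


Answer: Price = V(0,0) = 2.3739

Derivation:
dt = T/N = 0.333333
u = exp(sigma*sqrt(dt)) = 1.267078; d = 1/u = 0.789217
p = (exp((r-q)*dt) - d) / (u - d) = 0.450184
Discount per step: exp(-r*dt) = 0.994018
Stock lattice S(k, i) with i counting down-moves:
  k=0: S(0,0) = 10.5200
  k=1: S(1,0) = 13.3297; S(1,1) = 8.3026
  k=2: S(2,0) = 16.8897; S(2,1) = 10.5200; S(2,2) = 6.5525
  k=3: S(3,0) = 21.4006; S(3,1) = 13.3297; S(3,2) = 8.3026; S(3,3) = 5.1714
Terminal payoffs V(N, i) = max(S_T - K, 0):
  V(3,0) = 12.020602; V(3,1) = 3.949663; V(3,2) = 0.000000; V(3,3) = 0.000000
Backward induction: V(k, i) = exp(-r*dt) * [p * V(k+1, i) + (1-p) * V(k+1, i+1)].
  V(2,0) = exp(-r*dt) * [p*12.020602 + (1-p)*3.949663] = 7.537710
  V(2,1) = exp(-r*dt) * [p*3.949663 + (1-p)*0.000000] = 1.767439
  V(2,2) = exp(-r*dt) * [p*0.000000 + (1-p)*0.000000] = 0.000000
  V(1,0) = exp(-r*dt) * [p*7.537710 + (1-p)*1.767439] = 4.339012
  V(1,1) = exp(-r*dt) * [p*1.767439 + (1-p)*0.000000] = 0.790914
  V(0,0) = exp(-r*dt) * [p*4.339012 + (1-p)*0.790914] = 2.373925


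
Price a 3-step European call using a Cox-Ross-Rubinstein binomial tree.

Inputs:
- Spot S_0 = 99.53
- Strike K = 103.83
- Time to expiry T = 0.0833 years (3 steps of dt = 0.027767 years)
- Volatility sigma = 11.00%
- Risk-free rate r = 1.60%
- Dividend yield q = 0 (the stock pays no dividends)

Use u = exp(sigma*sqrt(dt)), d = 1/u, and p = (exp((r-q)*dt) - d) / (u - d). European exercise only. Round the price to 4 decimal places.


dt = T/N = 0.027767
u = exp(sigma*sqrt(dt)) = 1.018499; d = 1/u = 0.981837
p = (exp((r-q)*dt) - d) / (u - d) = 0.507539
Discount per step: exp(-r*dt) = 0.999556
Stock lattice S(k, i) with i counting down-moves:
  k=0: S(0,0) = 99.5300
  k=1: S(1,0) = 101.3712; S(1,1) = 97.7223
  k=2: S(2,0) = 103.2464; S(2,1) = 99.5300; S(2,2) = 95.9474
  k=3: S(3,0) = 105.1563; S(3,1) = 101.3712; S(3,2) = 97.7223; S(3,3) = 94.2047
Terminal payoffs V(N, i) = max(S_T - K, 0):
  V(3,0) = 1.326331; V(3,1) = 0.000000; V(3,2) = 0.000000; V(3,3) = 0.000000
Backward induction: V(k, i) = exp(-r*dt) * [p * V(k+1, i) + (1-p) * V(k+1, i+1)].
  V(2,0) = exp(-r*dt) * [p*1.326331 + (1-p)*0.000000] = 0.672865
  V(2,1) = exp(-r*dt) * [p*0.000000 + (1-p)*0.000000] = 0.000000
  V(2,2) = exp(-r*dt) * [p*0.000000 + (1-p)*0.000000] = 0.000000
  V(1,0) = exp(-r*dt) * [p*0.672865 + (1-p)*0.000000] = 0.341353
  V(1,1) = exp(-r*dt) * [p*0.000000 + (1-p)*0.000000] = 0.000000
  V(0,0) = exp(-r*dt) * [p*0.341353 + (1-p)*0.000000] = 0.173173

Answer: Price = V(0,0) = 0.1732


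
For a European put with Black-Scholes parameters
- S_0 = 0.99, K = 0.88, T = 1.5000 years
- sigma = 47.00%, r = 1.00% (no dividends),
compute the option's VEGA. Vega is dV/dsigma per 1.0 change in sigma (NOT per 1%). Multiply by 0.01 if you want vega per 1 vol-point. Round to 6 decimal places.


d1 = 0.5184892886; d2 = -0.0571408009
phi(d1) = 0.3487659876; exp(-qT) = 1.0000000000; exp(-rT) = 0.9851119396
Vega = S * exp(-qT) * phi(d1) * sqrt(T) = 0.9900 * 1.0000000000 * 0.3487659876 * 1.2247448714 = 0.422878

Answer: Vega = 0.422878


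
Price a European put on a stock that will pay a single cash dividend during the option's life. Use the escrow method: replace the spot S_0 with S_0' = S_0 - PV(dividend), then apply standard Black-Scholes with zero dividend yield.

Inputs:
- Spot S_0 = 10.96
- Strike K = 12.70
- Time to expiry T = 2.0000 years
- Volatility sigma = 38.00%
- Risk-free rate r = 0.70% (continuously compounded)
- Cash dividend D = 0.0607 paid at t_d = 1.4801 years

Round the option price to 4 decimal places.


Answer: Price = 3.3730

Derivation:
PV(D) = D * exp(-r * t_d) = 0.0607 * 0.98969279 = 0.06007435
S_0' = S_0 - PV(D) = 10.9600 - 0.06007435 = 10.89992565
d1 = (ln(S_0'/K) + (r + sigma^2/2)*T) / (sigma*sqrt(T)) = 0.01033488
d2 = d1 - sigma*sqrt(T) = -0.52706628
exp(-rT) = 0.98609754
N(-d1) = 0.49587705; N(-d2) = 0.70092622
P = K * exp(-rT) * N(-d2) - S_0' * N(-d1) = 12.7000 * 0.98609754 * 0.70092622 - 10.89992565 * 0.49587705 = 3.3730


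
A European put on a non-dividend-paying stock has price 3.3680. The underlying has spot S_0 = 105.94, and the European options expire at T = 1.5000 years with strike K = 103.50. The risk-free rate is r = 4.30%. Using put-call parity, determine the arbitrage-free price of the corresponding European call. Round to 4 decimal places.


Put-call parity: C - P = S_0 * exp(-qT) - K * exp(-rT).
S_0 * exp(-qT) = 105.9400 * 1.00000000 = 105.94000000
K * exp(-rT) = 103.5000 * 0.93753611 = 97.03498783
C = P + S*exp(-qT) - K*exp(-rT)
C = 3.3680 + 105.94000000 - 97.03498783 = 12.2730

Answer: Call price = 12.2730


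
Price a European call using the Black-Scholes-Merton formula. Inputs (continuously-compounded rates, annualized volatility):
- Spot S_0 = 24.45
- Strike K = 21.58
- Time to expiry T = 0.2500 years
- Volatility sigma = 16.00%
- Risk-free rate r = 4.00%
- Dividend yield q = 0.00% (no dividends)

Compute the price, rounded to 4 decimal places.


d1 = (ln(S/K) + (r - q + 0.5*sigma^2) * T) / (sigma * sqrt(T)) = 1.72579070
d2 = d1 - sigma * sqrt(T) = 1.64579070
exp(-rT) = 0.99004983; exp(-qT) = 1.00000000
C = S_0 * exp(-qT) * N(d1) - K * exp(-rT) * N(d2)
N(d1) = 0.95780746; N(d2) = 0.95009657
C = 24.4500 * 1.00000000 * 0.95780746 - 21.5800 * 0.99004983 * 0.95009657 = 3.1193

Answer: Price = 3.1193


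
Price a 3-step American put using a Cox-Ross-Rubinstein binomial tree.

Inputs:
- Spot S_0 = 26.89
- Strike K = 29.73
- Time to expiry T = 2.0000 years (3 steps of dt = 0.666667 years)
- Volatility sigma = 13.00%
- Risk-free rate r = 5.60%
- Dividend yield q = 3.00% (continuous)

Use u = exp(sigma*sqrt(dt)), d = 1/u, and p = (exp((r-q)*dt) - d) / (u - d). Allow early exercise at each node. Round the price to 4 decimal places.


Answer: Price = V(0,0) = 3.0254

Derivation:
dt = T/N = 0.666667
u = exp(sigma*sqrt(dt)) = 1.111983; d = 1/u = 0.899295
p = (exp((r-q)*dt) - d) / (u - d) = 0.555696
Discount per step: exp(-r*dt) = 0.963355
Stock lattice S(k, i) with i counting down-moves:
  k=0: S(0,0) = 26.8900
  k=1: S(1,0) = 29.9012; S(1,1) = 24.1820
  k=2: S(2,0) = 33.2496; S(2,1) = 26.8900; S(2,2) = 21.7468
  k=3: S(3,0) = 36.9730; S(3,1) = 29.9012; S(3,2) = 24.1820; S(3,3) = 19.5568
Terminal payoffs V(N, i) = max(K - S_T, 0):
  V(3,0) = 0.000000; V(3,1) = 0.000000; V(3,2) = 5.547967; V(3,3) = 10.173244
Backward induction: V(k, i) = exp(-r*dt) * [p * V(k+1, i) + (1-p) * V(k+1, i+1)]; then take max(V_cont, immediate exercise) for American.
  V(2,0) = exp(-r*dt) * [p*0.000000 + (1-p)*0.000000] = 0.000000; exercise = 0.000000; V(2,0) = max -> 0.000000
  V(2,1) = exp(-r*dt) * [p*0.000000 + (1-p)*5.547967] = 2.374656; exercise = 2.840000; V(2,1) = max -> 2.840000
  V(2,2) = exp(-r*dt) * [p*5.547967 + (1-p)*10.173244] = 7.324385; exercise = 7.983227; V(2,2) = max -> 7.983227
  V(1,0) = exp(-r*dt) * [p*0.000000 + (1-p)*2.840000] = 1.215585; exercise = 0.000000; V(1,0) = max -> 1.215585
  V(1,1) = exp(-r*dt) * [p*2.840000 + (1-p)*7.983227] = 4.937347; exercise = 5.547967; V(1,1) = max -> 5.547967
  V(0,0) = exp(-r*dt) * [p*1.215585 + (1-p)*5.547967] = 3.025398; exercise = 2.840000; V(0,0) = max -> 3.025398


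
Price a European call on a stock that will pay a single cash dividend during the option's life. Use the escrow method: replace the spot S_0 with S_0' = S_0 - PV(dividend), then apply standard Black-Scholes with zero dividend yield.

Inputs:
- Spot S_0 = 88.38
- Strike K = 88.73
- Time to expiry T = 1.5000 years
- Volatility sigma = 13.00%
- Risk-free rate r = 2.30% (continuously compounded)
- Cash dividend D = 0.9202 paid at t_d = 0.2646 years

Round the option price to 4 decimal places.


PV(D) = D * exp(-r * t_d) = 0.9202 * 0.99393268 = 0.91461685
S_0' = S_0 - PV(D) = 88.3800 - 0.91461685 = 87.46538315
d1 = (ln(S_0'/K) + (r + sigma^2/2)*T) / (sigma*sqrt(T)) = 0.20613425
d2 = d1 - sigma*sqrt(T) = 0.04691742
exp(-rT) = 0.96608834
N(d1) = 0.58165698; N(d2) = 0.51871048
C = S_0' * N(d1) - K * exp(-rT) * N(d2) = 87.46538315 * 0.58165698 - 88.7300 * 0.96608834 * 0.51871048 = 6.4105

Answer: Price = 6.4105


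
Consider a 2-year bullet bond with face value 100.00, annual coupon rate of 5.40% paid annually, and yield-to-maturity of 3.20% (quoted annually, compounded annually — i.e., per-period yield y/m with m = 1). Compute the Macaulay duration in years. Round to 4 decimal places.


Coupon per period c = face * coupon_rate / m = 5.400000
Periods per year m = 1; per-period yield y/m = 0.032000
Number of cashflows N = 2
Cashflows (t years, CF_t, discount factor 1/(1+y/m)^(m*t), PV):
  t = 1.0000: CF_t = 5.400000, DF = 0.968992, PV = 5.232558
  t = 2.0000: CF_t = 105.400000, DF = 0.938946, PV = 98.964906
Price P = sum_t PV_t = 104.197464
Macaulay numerator sum_t t * PV_t:
  t * PV_t at t = 1.0000: 5.232558
  t * PV_t at t = 2.0000: 197.929812
Macaulay duration D = (sum_t t * PV_t) / P = 203.162370 / 104.197464 = 1.949782

Answer: Macaulay duration = 1.9498 years


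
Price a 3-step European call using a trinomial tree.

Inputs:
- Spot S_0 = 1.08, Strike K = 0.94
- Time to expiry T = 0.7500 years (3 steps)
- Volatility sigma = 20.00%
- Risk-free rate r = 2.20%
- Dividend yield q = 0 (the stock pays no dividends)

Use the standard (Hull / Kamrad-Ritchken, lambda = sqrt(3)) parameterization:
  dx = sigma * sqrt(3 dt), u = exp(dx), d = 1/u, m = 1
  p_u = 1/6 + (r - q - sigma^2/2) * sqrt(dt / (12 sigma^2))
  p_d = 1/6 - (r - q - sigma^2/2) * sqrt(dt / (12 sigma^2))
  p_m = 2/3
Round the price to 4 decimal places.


dt = T/N = 0.250000; dx = sigma*sqrt(3*dt) = 0.173205
u = exp(dx) = 1.189110; d = 1/u = 0.840965
p_u = 0.168110, p_m = 0.666667, p_d = 0.165223
Discount per step: exp(-r*dt) = 0.994515
Stock lattice S(k, j) with j the centered position index:
  k=0: S(0,+0) = 1.0800
  k=1: S(1,-1) = 0.9082; S(1,+0) = 1.0800; S(1,+1) = 1.2842
  k=2: S(2,-2) = 0.7638; S(2,-1) = 0.9082; S(2,+0) = 1.0800; S(2,+1) = 1.2842; S(2,+2) = 1.5271
  k=3: S(3,-3) = 0.6423; S(3,-2) = 0.7638; S(3,-1) = 0.9082; S(3,+0) = 1.0800; S(3,+1) = 1.2842; S(3,+2) = 1.5271; S(3,+3) = 1.8159
Terminal payoffs V(N, j) = max(S_T - K, 0):
  V(3,-3) = 0.000000; V(3,-2) = 0.000000; V(3,-1) = 0.000000; V(3,+0) = 0.140000; V(3,+1) = 0.344239; V(3,+2) = 0.587101; V(3,+3) = 0.875891
Backward induction: V(k, j) = exp(-r*dt) * [p_u * V(k+1, j+1) + p_m * V(k+1, j) + p_d * V(k+1, j-1)]
  V(2,-2) = exp(-r*dt) * [p_u*0.000000 + p_m*0.000000 + p_d*0.000000] = 0.000000
  V(2,-1) = exp(-r*dt) * [p_u*0.140000 + p_m*0.000000 + p_d*0.000000] = 0.023406
  V(2,+0) = exp(-r*dt) * [p_u*0.344239 + p_m*0.140000 + p_d*0.000000] = 0.150374
  V(2,+1) = exp(-r*dt) * [p_u*0.587101 + p_m*0.344239 + p_d*0.140000] = 0.349394
  V(2,+2) = exp(-r*dt) * [p_u*0.875891 + p_m*0.587101 + p_d*0.344239] = 0.592257
  V(1,-1) = exp(-r*dt) * [p_u*0.150374 + p_m*0.023406 + p_d*0.000000] = 0.040659
  V(1,+0) = exp(-r*dt) * [p_u*0.349394 + p_m*0.150374 + p_d*0.023406] = 0.161960
  V(1,+1) = exp(-r*dt) * [p_u*0.592257 + p_m*0.349394 + p_d*0.150374] = 0.355379
  V(0,+0) = exp(-r*dt) * [p_u*0.355379 + p_m*0.161960 + p_d*0.040659] = 0.173477

Answer: Price = V(0,0) = 0.1735
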